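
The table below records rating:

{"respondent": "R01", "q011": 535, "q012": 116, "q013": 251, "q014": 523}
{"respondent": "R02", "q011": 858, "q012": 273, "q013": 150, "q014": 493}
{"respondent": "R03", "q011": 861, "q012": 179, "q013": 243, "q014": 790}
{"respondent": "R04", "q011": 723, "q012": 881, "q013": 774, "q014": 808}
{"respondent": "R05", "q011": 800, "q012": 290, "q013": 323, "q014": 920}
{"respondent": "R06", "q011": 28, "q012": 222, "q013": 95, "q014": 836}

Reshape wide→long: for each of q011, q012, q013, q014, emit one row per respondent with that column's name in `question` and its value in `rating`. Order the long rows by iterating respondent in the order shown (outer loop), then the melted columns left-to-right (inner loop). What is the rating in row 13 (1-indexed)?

723

24 rows total (6 × 4). Row 13: index ⌊(13-1)/4⌋ = 3 into respondent → R04; (13-1) mod 4 = 0 into the melted columns → q011.
So row 13 is (R04, q011, 723); rating = 723.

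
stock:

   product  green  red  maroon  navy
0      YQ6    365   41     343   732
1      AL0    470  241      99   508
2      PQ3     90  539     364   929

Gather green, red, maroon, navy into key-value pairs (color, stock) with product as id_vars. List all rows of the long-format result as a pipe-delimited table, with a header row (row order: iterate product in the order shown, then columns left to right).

| product | color | stock |
| YQ6 | green | 365 |
| YQ6 | red | 41 |
| YQ6 | maroon | 343 |
| YQ6 | navy | 732 |
| AL0 | green | 470 |
| AL0 | red | 241 |
| AL0 | maroon | 99 |
| AL0 | navy | 508 |
| PQ3 | green | 90 |
| PQ3 | red | 539 |
| PQ3 | maroon | 364 |
| PQ3 | navy | 929 |

Each (product, column) pair becomes one row: 3 × 4 = 12 rows.
For example, (YQ6, green) → stock=365.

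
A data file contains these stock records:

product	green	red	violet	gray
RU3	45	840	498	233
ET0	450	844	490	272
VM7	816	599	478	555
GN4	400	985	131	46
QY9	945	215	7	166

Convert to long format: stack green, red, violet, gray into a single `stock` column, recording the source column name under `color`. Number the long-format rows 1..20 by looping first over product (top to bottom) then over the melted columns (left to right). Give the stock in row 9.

20 rows total (5 × 4). Row 9: index ⌊(9-1)/4⌋ = 2 into product → VM7; (9-1) mod 4 = 0 into the melted columns → green.
So row 9 is (VM7, green, 816); stock = 816.

816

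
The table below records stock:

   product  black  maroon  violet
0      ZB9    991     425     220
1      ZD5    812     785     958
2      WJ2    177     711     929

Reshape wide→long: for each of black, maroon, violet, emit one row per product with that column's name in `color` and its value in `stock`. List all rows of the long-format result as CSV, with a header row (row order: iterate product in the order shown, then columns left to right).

Each (product, column) pair becomes one row: 3 × 3 = 9 rows.
For example, (ZB9, black) → stock=991.

product,color,stock
ZB9,black,991
ZB9,maroon,425
ZB9,violet,220
ZD5,black,812
ZD5,maroon,785
ZD5,violet,958
WJ2,black,177
WJ2,maroon,711
WJ2,violet,929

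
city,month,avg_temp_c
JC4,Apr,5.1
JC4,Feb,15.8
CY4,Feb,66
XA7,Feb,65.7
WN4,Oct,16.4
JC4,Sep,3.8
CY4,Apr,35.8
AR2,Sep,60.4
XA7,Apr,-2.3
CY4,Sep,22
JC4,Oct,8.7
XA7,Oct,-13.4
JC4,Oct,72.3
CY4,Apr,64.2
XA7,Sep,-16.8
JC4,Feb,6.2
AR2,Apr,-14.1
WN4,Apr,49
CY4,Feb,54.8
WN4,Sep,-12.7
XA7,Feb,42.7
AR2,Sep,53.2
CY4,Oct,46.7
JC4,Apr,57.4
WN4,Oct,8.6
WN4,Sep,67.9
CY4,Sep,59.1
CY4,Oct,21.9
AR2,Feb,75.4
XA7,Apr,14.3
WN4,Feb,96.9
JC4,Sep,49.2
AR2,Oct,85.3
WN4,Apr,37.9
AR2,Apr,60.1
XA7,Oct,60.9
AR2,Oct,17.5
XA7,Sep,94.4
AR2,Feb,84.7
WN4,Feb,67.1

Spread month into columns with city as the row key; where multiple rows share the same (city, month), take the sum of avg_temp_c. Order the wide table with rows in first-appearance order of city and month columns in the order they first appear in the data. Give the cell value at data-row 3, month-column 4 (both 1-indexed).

77.6

With rows in first-appearance order of city, row 3 is city=XA7. month columns in first-appearance order: Apr, Feb, Oct, Sep; column 4 is Sep.
Long rows with city=XA7, month=Sep: -16.8 + 94.4 = 77.6.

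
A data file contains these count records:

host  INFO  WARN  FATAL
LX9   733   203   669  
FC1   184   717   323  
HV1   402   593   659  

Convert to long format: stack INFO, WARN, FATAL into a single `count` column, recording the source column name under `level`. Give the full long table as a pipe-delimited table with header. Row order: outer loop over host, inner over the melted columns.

Each (host, column) pair becomes one row: 3 × 3 = 9 rows.
For example, (LX9, INFO) → count=733.

| host | level | count |
| LX9 | INFO | 733 |
| LX9 | WARN | 203 |
| LX9 | FATAL | 669 |
| FC1 | INFO | 184 |
| FC1 | WARN | 717 |
| FC1 | FATAL | 323 |
| HV1 | INFO | 402 |
| HV1 | WARN | 593 |
| HV1 | FATAL | 659 |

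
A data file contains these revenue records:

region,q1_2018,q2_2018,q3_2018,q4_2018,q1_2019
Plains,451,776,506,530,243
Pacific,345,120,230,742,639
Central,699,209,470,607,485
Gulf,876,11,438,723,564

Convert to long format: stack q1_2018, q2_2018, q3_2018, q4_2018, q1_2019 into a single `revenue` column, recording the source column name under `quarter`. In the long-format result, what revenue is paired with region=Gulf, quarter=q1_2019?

564

Unpivoting turns each (region, wide-column) pair into one long row.
The wide cell at row Gulf, column q1_2019 holds 564, so the long row (Gulf, q1_2019) has revenue=564.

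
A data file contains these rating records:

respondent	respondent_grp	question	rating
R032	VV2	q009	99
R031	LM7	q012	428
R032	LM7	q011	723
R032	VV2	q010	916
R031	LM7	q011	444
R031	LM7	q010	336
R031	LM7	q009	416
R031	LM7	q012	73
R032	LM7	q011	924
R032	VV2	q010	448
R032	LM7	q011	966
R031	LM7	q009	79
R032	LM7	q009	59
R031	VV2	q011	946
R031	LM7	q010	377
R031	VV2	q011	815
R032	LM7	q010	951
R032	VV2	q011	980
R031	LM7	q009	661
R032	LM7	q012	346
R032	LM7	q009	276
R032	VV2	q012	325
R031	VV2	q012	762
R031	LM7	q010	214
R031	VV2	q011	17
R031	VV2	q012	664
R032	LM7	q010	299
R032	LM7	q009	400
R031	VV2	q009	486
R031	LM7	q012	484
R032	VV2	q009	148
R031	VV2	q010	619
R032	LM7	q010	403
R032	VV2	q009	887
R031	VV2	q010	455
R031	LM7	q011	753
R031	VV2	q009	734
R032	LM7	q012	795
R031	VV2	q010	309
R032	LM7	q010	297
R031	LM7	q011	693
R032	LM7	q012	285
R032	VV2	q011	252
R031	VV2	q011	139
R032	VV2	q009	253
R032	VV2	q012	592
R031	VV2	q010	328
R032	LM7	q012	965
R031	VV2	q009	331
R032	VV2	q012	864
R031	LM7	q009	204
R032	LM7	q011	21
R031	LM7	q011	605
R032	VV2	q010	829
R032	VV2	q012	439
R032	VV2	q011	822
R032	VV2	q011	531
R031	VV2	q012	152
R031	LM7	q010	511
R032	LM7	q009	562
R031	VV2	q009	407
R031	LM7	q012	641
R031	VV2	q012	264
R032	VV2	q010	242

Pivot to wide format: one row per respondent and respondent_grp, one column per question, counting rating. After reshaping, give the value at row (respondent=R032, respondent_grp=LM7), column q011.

4

Rows with respondent=R032, respondent_grp=LM7 and question=q011: rating values are 723, 924, 966, 21.
4 rows match — count = 4.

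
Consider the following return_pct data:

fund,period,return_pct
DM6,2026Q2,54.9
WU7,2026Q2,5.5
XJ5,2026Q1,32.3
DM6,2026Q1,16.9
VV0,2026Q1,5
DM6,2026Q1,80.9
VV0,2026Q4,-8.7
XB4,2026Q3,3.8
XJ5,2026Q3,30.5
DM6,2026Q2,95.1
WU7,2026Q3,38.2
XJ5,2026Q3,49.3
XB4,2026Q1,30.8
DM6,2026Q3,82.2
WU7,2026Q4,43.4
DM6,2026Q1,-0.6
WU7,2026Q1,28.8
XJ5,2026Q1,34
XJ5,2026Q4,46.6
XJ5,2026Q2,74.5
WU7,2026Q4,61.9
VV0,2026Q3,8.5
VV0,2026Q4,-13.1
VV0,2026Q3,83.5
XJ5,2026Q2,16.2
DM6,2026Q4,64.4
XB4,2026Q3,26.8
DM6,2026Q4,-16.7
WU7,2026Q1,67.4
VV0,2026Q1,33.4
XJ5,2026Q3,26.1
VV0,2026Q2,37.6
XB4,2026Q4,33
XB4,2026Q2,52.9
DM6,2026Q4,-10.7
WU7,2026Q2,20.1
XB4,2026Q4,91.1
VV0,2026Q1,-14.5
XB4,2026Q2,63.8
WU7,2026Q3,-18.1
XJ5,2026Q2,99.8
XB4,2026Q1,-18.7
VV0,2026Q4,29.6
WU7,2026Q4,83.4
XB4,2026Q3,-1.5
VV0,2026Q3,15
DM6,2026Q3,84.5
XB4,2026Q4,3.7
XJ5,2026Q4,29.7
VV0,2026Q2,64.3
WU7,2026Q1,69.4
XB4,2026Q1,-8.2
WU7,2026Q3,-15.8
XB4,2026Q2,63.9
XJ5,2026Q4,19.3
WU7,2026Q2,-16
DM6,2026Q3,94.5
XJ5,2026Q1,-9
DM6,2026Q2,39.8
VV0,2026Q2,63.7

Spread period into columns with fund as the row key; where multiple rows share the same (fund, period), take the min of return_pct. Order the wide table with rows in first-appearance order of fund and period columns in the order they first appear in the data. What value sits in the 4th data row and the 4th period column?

8.5

With rows in first-appearance order of fund, row 4 is fund=VV0. period columns in first-appearance order: 2026Q2, 2026Q1, 2026Q4, 2026Q3; column 4 is 2026Q3.
Long rows with fund=VV0, period=2026Q3: min(8.5, 83.5, 15) = 8.5.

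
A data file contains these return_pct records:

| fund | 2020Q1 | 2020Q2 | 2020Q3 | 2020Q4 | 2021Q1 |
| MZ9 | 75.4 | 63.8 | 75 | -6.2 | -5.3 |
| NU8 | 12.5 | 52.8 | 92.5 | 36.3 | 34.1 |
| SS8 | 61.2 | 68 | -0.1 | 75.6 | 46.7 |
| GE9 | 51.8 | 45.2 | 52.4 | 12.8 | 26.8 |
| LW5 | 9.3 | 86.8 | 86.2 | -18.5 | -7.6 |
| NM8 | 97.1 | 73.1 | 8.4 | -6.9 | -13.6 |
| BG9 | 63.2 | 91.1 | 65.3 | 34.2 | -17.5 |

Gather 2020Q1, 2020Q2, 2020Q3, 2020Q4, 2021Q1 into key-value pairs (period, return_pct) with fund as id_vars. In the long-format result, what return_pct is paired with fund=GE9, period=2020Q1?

51.8

Unpivoting turns each (fund, wide-column) pair into one long row.
The wide cell at row GE9, column 2020Q1 holds 51.8, so the long row (GE9, 2020Q1) has return_pct=51.8.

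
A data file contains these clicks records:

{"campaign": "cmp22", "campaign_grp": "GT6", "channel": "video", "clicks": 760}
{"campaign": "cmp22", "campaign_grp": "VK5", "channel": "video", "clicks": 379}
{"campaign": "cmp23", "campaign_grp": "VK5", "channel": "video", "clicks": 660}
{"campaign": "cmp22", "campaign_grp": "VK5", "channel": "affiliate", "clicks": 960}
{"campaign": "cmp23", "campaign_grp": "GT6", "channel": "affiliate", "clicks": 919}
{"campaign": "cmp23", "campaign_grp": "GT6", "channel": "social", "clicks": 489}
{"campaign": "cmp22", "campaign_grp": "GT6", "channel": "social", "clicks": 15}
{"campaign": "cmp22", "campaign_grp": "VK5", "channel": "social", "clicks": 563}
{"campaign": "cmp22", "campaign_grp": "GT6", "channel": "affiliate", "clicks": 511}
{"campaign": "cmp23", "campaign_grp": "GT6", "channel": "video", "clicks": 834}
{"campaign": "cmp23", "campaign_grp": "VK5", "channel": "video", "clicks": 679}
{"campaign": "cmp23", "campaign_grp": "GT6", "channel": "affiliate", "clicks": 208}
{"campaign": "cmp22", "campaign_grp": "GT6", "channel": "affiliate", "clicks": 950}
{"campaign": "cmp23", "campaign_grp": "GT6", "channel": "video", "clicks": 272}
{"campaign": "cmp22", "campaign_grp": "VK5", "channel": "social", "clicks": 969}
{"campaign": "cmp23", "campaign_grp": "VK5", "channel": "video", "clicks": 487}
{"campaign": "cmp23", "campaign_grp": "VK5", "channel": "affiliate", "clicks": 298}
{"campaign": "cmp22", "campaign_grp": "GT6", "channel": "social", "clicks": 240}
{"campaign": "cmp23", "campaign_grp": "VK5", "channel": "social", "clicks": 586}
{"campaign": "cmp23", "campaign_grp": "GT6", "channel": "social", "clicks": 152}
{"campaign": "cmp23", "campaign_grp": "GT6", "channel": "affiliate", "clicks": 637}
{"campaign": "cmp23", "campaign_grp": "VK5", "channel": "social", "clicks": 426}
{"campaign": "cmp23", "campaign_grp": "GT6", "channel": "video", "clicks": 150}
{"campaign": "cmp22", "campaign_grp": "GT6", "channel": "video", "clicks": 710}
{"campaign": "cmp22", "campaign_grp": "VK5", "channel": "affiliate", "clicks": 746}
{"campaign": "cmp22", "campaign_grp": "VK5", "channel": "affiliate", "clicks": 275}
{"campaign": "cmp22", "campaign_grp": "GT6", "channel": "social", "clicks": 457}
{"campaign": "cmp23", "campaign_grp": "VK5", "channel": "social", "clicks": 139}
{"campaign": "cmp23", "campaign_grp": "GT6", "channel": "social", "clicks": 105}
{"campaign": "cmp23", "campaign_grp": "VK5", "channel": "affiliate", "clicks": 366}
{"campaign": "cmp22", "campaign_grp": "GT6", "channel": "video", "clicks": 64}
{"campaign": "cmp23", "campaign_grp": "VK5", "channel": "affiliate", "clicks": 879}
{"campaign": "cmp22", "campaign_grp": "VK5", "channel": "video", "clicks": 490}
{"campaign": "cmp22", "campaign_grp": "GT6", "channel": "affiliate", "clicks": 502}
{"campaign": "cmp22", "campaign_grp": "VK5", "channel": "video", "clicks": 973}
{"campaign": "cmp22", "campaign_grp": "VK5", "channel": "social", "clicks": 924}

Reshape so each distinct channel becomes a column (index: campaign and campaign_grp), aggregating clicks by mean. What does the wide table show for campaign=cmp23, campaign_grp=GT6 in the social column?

Rows with campaign=cmp23, campaign_grp=GT6 and channel=social: clicks values are 489, 152, 105.
(489 + 152 + 105) / 3 = 248.67.

248.67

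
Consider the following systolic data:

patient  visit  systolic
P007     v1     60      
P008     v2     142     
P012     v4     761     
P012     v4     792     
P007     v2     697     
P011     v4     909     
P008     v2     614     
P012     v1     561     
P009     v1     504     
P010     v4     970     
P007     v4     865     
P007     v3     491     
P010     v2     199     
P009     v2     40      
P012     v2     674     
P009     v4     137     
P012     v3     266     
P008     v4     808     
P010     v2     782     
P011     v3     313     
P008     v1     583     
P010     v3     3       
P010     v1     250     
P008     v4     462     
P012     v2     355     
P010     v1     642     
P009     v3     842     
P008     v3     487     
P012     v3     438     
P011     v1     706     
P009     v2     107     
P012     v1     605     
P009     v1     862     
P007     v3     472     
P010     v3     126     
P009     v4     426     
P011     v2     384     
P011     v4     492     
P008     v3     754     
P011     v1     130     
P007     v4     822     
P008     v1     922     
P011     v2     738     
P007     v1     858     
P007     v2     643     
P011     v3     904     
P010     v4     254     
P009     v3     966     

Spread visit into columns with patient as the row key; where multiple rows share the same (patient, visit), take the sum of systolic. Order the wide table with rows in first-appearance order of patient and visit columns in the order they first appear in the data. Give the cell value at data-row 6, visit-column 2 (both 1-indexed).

981

With rows in first-appearance order of patient, row 6 is patient=P010. visit columns in first-appearance order: v1, v2, v4, v3; column 2 is v2.
Long rows with patient=P010, visit=v2: 199 + 782 = 981.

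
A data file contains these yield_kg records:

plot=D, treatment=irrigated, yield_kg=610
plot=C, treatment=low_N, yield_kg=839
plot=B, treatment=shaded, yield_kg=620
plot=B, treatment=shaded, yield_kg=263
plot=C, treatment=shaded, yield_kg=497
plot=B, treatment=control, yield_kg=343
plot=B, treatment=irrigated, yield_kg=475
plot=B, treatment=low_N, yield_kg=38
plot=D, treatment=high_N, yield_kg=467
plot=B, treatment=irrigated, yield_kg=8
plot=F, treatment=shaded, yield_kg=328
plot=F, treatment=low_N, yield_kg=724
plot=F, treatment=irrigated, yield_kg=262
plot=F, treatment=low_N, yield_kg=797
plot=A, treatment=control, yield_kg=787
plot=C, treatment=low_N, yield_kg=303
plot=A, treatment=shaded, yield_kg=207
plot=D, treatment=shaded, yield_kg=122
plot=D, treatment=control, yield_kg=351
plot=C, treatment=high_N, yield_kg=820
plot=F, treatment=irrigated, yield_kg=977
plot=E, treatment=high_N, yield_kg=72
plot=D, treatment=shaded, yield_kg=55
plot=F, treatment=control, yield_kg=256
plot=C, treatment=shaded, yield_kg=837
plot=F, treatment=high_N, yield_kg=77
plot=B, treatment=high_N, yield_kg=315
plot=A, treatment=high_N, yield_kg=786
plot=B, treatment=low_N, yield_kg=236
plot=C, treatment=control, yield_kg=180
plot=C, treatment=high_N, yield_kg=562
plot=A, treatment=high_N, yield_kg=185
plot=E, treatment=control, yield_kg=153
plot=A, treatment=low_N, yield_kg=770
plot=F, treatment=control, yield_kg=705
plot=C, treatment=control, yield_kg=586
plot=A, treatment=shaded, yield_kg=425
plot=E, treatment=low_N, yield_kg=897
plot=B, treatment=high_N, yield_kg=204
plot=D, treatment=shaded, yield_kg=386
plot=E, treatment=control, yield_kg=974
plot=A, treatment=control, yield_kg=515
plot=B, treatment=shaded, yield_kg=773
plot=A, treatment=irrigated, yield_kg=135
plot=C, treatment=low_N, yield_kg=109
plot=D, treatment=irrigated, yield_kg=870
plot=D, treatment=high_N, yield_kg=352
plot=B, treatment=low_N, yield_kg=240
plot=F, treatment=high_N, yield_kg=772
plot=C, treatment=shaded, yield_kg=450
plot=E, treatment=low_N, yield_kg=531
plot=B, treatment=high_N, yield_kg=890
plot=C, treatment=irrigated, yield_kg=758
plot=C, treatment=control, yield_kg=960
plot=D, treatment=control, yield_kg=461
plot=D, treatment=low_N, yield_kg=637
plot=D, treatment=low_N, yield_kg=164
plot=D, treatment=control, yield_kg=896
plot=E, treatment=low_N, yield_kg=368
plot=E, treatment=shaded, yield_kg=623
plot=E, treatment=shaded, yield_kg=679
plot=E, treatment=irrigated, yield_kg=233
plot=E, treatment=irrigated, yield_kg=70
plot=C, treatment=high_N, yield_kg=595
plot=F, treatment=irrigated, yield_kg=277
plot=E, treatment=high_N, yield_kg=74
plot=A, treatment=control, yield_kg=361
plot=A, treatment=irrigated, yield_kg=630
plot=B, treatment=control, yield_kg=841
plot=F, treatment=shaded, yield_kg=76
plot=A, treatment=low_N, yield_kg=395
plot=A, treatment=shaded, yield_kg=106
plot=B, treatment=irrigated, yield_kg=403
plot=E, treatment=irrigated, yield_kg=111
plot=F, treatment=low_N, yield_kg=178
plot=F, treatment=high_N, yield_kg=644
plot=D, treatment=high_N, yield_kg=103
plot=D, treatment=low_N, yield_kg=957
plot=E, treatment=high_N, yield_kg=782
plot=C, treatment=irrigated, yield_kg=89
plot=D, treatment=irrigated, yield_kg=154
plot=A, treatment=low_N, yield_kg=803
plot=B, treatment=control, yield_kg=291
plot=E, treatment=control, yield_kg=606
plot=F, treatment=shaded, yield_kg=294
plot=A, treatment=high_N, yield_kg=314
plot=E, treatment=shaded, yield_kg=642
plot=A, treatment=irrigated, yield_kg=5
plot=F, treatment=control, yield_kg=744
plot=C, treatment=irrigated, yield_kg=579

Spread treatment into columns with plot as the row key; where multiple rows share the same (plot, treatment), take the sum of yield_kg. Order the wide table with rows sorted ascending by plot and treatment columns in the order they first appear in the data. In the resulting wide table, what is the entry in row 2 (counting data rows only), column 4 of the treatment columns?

1475

With rows sorted ascending by plot, row 2 is plot=B. treatment columns in first-appearance order: irrigated, low_N, shaded, control, high_N; column 4 is control.
Long rows with plot=B, treatment=control: 343 + 841 + 291 = 1475.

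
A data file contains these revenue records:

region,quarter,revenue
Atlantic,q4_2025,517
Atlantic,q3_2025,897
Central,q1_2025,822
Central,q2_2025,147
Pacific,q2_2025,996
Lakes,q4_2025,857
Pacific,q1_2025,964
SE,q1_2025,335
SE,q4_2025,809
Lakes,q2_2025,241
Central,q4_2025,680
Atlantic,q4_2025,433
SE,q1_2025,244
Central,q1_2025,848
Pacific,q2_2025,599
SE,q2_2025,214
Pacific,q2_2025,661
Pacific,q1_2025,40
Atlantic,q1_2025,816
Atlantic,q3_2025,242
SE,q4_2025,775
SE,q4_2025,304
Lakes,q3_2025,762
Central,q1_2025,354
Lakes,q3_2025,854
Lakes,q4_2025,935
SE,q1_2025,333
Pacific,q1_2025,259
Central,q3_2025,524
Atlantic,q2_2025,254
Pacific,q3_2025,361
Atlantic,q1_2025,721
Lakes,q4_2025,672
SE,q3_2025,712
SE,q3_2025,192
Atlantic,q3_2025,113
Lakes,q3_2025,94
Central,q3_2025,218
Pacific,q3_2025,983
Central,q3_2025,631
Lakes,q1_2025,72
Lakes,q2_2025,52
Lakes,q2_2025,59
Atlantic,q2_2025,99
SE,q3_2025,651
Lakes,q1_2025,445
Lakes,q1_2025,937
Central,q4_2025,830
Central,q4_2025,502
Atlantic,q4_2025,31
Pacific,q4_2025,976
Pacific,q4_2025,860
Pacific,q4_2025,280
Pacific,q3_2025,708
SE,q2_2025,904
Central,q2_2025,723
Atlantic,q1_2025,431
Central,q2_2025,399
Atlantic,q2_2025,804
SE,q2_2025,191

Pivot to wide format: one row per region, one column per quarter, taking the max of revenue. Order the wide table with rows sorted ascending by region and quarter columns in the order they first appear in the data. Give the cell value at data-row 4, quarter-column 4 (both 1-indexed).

With rows sorted ascending by region, row 4 is region=Pacific. quarter columns in first-appearance order: q4_2025, q3_2025, q1_2025, q2_2025; column 4 is q2_2025.
Long rows with region=Pacific, quarter=q2_2025: max(996, 599, 661) = 996.

996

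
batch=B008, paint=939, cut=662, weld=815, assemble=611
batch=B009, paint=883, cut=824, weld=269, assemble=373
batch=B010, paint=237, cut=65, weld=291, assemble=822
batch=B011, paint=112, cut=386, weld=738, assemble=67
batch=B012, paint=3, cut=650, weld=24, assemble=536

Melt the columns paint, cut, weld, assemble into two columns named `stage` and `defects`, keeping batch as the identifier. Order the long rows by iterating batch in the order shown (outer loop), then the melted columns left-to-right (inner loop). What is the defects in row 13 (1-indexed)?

112

20 rows total (5 × 4). Row 13: index ⌊(13-1)/4⌋ = 3 into batch → B011; (13-1) mod 4 = 0 into the melted columns → paint.
So row 13 is (B011, paint, 112); defects = 112.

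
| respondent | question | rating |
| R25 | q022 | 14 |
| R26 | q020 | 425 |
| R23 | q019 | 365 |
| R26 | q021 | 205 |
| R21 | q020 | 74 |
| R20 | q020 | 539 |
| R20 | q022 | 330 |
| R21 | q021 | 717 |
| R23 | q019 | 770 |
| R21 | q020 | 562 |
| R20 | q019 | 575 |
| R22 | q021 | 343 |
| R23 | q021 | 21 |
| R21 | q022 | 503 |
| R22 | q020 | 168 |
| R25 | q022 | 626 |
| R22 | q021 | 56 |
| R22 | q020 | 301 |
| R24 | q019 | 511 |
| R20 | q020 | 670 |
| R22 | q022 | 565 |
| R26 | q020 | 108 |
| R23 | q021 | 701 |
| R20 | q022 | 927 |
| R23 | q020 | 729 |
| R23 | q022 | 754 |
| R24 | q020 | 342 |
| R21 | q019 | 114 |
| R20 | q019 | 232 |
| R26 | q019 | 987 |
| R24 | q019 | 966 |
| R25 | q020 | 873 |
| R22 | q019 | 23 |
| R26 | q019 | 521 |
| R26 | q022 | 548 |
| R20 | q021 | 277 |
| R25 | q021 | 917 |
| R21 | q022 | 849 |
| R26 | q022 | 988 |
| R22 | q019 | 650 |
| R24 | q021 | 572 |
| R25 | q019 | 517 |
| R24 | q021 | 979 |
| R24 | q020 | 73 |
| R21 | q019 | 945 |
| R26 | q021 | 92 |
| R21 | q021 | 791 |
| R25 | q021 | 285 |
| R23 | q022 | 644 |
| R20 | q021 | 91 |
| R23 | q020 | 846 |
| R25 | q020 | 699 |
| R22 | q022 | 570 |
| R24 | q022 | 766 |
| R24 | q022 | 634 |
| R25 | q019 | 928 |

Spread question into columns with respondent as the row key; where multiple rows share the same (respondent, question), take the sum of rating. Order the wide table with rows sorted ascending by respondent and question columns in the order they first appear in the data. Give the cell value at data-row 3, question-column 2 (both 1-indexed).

469

With rows sorted ascending by respondent, row 3 is respondent=R22. question columns in first-appearance order: q022, q020, q019, q021; column 2 is q020.
Long rows with respondent=R22, question=q020: 168 + 301 = 469.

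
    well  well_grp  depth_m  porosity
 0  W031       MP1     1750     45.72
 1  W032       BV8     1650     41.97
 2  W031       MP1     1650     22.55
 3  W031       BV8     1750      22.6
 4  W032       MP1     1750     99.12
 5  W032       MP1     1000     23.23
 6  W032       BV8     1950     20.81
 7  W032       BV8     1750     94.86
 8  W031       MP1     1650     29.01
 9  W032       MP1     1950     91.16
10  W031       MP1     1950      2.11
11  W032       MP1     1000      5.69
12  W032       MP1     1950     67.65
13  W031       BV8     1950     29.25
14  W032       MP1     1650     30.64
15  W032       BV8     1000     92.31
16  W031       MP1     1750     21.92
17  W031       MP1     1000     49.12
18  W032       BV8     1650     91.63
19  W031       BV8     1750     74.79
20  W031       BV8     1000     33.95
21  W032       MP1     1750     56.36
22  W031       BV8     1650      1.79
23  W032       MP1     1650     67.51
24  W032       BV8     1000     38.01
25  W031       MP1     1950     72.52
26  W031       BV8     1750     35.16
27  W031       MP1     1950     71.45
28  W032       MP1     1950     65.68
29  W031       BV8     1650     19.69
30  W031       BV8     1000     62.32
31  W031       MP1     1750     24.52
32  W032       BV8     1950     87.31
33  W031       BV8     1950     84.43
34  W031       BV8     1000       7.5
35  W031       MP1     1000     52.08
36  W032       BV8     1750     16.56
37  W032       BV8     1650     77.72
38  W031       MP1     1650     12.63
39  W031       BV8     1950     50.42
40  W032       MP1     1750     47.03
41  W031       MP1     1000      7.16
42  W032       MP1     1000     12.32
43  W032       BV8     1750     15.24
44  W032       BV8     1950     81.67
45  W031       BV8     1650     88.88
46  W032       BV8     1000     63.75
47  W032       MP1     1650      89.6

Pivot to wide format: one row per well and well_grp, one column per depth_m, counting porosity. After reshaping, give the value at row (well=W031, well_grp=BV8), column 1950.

Rows with well=W031, well_grp=BV8 and depth_m=1950: porosity values are 29.25, 84.43, 50.42.
3 rows match — count = 3.

3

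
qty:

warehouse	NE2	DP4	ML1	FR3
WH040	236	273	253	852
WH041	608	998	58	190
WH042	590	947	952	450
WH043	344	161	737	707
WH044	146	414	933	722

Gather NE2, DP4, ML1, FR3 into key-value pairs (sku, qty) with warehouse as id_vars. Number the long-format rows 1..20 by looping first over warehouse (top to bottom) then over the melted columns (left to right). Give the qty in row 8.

190

20 rows total (5 × 4). Row 8: index ⌊(8-1)/4⌋ = 1 into warehouse → WH041; (8-1) mod 4 = 3 into the melted columns → FR3.
So row 8 is (WH041, FR3, 190); qty = 190.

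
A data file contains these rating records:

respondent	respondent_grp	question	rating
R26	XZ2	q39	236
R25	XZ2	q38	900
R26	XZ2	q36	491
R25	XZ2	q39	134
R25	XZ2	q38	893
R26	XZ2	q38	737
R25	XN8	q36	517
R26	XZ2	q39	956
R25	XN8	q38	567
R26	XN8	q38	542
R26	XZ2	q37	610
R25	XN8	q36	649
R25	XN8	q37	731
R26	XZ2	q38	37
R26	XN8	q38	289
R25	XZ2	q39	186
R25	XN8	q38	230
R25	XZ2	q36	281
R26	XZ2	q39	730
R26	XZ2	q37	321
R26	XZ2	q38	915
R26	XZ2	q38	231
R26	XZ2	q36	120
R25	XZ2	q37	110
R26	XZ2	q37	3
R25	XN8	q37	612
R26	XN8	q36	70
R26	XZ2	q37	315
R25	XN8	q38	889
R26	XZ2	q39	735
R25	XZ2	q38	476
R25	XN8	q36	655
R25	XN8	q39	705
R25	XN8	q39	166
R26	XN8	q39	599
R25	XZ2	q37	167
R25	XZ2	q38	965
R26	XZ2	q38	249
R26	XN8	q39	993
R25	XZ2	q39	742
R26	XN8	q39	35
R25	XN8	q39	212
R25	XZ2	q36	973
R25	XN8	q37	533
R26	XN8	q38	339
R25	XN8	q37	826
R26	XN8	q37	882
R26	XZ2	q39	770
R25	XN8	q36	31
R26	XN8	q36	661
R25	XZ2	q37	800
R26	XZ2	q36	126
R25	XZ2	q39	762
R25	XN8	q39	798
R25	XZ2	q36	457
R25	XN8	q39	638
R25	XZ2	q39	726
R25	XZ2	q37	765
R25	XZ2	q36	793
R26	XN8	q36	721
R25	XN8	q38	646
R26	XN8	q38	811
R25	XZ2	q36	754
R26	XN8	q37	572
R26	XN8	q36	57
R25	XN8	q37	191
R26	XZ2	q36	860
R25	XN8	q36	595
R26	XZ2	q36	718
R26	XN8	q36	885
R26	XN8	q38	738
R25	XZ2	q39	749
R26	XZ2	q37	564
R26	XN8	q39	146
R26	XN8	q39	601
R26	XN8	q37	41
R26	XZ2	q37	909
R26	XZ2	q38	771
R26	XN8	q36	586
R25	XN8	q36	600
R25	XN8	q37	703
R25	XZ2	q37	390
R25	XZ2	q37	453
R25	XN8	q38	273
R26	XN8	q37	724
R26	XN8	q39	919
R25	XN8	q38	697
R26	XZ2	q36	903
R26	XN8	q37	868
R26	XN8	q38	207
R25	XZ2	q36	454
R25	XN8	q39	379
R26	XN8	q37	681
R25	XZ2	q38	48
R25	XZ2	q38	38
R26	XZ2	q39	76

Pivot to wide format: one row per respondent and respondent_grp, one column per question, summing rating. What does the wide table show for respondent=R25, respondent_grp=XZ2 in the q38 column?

Rows with respondent=R25, respondent_grp=XZ2 and question=q38: rating values are 900, 893, 476, 965, 48, 38.
900 + 893 + 476 + 965 + 48 + 38 = 3320.

3320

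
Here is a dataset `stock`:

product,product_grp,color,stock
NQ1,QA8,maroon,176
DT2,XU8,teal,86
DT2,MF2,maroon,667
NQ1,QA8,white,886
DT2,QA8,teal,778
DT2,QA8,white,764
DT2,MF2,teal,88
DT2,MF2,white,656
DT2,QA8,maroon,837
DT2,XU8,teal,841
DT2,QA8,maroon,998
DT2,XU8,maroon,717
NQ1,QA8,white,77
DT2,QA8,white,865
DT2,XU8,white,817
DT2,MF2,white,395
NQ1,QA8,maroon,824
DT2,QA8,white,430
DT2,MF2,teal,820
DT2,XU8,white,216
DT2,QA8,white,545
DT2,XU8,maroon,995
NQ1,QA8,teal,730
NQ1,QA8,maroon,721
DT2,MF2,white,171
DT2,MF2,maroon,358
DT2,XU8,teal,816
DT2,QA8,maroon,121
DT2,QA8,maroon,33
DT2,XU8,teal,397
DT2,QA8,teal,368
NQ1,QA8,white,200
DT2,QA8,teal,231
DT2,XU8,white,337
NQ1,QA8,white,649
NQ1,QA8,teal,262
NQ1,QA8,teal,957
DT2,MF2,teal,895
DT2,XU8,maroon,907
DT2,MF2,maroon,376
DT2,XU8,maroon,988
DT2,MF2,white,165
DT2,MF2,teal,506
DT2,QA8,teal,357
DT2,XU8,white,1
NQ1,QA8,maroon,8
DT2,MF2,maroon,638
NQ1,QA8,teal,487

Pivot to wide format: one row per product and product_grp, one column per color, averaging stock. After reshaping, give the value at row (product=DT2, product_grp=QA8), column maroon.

497.25

Rows with product=DT2, product_grp=QA8 and color=maroon: stock values are 837, 998, 121, 33.
(837 + 998 + 121 + 33) / 4 = 497.25.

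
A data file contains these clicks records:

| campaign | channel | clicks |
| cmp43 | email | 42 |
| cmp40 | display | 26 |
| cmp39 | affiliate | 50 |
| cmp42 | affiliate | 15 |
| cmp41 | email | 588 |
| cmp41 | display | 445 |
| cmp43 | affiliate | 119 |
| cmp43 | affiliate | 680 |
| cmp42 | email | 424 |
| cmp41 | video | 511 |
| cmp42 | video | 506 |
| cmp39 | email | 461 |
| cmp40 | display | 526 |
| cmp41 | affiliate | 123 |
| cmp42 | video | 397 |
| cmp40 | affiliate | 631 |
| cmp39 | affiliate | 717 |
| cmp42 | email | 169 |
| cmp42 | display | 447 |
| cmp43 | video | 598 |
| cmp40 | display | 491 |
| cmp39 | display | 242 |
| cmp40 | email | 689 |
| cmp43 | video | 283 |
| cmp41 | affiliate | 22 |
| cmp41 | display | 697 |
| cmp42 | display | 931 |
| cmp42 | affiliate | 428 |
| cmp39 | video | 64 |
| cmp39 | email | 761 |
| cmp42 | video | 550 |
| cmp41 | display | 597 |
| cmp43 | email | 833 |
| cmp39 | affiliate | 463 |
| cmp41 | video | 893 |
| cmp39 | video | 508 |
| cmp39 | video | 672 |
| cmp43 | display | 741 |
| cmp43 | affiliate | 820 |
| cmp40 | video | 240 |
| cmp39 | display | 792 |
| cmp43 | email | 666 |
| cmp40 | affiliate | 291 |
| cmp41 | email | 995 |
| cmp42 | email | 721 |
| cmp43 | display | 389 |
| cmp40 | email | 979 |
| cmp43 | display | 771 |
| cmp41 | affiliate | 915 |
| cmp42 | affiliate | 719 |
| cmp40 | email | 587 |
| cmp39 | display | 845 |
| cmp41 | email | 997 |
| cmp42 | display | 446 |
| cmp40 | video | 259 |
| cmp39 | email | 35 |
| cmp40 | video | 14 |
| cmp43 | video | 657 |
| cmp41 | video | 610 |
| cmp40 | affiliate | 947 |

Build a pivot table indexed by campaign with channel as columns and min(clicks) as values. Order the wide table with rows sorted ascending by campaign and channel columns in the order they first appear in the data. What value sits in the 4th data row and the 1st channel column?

With rows sorted ascending by campaign, row 4 is campaign=cmp42. channel columns in first-appearance order: email, display, affiliate, video; column 1 is email.
Long rows with campaign=cmp42, channel=email: min(424, 169, 721) = 169.

169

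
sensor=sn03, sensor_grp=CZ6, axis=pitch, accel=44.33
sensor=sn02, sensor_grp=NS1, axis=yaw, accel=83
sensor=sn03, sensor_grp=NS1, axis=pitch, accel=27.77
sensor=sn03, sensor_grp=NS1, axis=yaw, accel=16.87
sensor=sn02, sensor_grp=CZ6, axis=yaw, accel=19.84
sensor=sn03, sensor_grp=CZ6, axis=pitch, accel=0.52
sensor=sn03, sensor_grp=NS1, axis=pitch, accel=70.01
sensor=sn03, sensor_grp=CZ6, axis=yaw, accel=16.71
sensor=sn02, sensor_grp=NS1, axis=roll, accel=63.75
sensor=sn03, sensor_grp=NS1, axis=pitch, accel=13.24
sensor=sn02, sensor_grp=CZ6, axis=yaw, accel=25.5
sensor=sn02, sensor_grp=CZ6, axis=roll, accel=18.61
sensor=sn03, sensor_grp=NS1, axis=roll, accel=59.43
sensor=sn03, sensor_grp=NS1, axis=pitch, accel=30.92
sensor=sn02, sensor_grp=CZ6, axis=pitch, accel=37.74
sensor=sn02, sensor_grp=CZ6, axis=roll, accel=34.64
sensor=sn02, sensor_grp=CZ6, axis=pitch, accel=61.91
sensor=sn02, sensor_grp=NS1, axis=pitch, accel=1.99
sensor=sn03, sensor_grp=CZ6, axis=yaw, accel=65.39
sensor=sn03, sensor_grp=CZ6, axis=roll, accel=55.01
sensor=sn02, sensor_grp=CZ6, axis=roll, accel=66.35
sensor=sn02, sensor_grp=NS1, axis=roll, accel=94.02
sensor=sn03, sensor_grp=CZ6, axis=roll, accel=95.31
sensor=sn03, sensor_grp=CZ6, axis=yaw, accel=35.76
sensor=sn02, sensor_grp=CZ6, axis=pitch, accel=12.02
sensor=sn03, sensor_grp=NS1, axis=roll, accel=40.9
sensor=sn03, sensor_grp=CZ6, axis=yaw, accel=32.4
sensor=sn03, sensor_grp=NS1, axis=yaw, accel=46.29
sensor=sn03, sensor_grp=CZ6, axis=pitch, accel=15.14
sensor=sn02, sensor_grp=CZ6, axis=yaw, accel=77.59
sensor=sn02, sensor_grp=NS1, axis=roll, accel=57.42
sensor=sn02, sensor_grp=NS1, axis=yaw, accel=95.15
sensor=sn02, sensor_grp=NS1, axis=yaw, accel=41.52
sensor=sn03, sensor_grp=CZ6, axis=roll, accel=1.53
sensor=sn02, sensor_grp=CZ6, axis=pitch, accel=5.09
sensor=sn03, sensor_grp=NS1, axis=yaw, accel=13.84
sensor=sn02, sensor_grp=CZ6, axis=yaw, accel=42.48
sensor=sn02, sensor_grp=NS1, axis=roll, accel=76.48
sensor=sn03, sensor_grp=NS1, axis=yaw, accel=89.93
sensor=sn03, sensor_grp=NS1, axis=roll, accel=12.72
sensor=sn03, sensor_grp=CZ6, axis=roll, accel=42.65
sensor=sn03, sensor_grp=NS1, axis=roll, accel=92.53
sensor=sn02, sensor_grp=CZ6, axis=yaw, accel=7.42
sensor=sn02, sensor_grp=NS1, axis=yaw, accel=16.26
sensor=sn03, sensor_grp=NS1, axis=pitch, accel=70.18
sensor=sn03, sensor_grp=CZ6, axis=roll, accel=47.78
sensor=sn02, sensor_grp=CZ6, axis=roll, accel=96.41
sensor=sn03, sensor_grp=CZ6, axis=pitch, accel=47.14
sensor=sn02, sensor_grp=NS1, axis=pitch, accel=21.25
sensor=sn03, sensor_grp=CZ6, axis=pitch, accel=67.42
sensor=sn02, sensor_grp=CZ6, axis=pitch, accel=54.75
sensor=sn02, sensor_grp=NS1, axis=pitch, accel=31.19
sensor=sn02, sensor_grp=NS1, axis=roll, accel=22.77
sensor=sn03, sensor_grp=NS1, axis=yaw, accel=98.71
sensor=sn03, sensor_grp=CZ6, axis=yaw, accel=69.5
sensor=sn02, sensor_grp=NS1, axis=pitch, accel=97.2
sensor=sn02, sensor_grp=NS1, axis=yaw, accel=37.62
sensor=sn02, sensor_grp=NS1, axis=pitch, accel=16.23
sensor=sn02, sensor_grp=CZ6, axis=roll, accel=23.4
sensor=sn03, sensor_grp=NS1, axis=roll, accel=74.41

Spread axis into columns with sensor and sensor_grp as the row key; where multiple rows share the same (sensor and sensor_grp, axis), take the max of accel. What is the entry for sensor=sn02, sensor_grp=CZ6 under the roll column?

96.41

Rows with sensor=sn02, sensor_grp=CZ6 and axis=roll: accel values are 18.61, 34.64, 66.35, 96.41, 23.4.
max(18.61, 34.64, 66.35, 96.41, 23.4) = 96.41.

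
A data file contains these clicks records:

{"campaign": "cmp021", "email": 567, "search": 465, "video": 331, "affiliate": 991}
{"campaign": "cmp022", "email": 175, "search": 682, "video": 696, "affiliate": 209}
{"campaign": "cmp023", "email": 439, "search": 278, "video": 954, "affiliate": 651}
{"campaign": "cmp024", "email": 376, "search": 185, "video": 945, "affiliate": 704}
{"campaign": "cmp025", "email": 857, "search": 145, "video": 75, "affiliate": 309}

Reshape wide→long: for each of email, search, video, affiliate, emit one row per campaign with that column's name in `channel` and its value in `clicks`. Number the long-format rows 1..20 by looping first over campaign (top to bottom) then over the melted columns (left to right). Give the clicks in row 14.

20 rows total (5 × 4). Row 14: index ⌊(14-1)/4⌋ = 3 into campaign → cmp024; (14-1) mod 4 = 1 into the melted columns → search.
So row 14 is (cmp024, search, 185); clicks = 185.

185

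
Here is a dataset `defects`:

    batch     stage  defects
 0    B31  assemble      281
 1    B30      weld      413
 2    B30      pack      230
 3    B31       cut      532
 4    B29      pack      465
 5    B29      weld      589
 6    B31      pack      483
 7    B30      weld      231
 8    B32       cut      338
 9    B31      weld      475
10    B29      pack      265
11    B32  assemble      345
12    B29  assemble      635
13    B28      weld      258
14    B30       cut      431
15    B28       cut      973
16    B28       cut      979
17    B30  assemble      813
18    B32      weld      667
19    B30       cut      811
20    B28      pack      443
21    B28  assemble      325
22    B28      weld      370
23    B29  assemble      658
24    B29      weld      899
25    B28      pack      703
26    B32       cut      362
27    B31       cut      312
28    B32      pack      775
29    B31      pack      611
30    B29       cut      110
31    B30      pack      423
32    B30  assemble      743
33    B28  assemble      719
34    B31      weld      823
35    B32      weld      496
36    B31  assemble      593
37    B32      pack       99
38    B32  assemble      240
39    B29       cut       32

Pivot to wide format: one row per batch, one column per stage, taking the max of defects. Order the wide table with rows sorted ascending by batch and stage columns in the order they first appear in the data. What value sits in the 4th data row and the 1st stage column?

593

With rows sorted ascending by batch, row 4 is batch=B31. stage columns in first-appearance order: assemble, weld, pack, cut; column 1 is assemble.
Long rows with batch=B31, stage=assemble: max(281, 593) = 593.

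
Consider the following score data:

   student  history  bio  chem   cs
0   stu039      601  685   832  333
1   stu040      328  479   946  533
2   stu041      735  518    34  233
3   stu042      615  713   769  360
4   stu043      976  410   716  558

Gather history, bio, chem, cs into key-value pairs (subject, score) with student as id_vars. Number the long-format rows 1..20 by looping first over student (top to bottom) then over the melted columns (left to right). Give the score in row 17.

976

20 rows total (5 × 4). Row 17: index ⌊(17-1)/4⌋ = 4 into student → stu043; (17-1) mod 4 = 0 into the melted columns → history.
So row 17 is (stu043, history, 976); score = 976.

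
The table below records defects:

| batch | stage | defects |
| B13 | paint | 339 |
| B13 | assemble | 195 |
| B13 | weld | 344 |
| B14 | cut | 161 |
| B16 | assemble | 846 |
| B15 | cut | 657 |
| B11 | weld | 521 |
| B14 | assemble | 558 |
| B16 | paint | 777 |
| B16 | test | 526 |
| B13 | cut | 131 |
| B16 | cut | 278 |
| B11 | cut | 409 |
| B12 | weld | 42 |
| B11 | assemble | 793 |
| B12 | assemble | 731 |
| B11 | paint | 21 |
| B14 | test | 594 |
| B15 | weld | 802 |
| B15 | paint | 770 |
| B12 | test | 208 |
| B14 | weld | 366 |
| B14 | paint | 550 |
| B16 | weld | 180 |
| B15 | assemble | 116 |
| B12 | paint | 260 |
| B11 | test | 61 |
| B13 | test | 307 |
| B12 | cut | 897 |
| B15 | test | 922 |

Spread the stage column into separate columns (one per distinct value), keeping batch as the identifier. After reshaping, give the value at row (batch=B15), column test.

922

Wide layout: rows indexed by batch, columns are the 5 distinct stage values (paint, assemble, weld, cut, test).
Cell (batch=B15, stage=test) draws from the long row where batch=B15 and stage=test, which has defects=922.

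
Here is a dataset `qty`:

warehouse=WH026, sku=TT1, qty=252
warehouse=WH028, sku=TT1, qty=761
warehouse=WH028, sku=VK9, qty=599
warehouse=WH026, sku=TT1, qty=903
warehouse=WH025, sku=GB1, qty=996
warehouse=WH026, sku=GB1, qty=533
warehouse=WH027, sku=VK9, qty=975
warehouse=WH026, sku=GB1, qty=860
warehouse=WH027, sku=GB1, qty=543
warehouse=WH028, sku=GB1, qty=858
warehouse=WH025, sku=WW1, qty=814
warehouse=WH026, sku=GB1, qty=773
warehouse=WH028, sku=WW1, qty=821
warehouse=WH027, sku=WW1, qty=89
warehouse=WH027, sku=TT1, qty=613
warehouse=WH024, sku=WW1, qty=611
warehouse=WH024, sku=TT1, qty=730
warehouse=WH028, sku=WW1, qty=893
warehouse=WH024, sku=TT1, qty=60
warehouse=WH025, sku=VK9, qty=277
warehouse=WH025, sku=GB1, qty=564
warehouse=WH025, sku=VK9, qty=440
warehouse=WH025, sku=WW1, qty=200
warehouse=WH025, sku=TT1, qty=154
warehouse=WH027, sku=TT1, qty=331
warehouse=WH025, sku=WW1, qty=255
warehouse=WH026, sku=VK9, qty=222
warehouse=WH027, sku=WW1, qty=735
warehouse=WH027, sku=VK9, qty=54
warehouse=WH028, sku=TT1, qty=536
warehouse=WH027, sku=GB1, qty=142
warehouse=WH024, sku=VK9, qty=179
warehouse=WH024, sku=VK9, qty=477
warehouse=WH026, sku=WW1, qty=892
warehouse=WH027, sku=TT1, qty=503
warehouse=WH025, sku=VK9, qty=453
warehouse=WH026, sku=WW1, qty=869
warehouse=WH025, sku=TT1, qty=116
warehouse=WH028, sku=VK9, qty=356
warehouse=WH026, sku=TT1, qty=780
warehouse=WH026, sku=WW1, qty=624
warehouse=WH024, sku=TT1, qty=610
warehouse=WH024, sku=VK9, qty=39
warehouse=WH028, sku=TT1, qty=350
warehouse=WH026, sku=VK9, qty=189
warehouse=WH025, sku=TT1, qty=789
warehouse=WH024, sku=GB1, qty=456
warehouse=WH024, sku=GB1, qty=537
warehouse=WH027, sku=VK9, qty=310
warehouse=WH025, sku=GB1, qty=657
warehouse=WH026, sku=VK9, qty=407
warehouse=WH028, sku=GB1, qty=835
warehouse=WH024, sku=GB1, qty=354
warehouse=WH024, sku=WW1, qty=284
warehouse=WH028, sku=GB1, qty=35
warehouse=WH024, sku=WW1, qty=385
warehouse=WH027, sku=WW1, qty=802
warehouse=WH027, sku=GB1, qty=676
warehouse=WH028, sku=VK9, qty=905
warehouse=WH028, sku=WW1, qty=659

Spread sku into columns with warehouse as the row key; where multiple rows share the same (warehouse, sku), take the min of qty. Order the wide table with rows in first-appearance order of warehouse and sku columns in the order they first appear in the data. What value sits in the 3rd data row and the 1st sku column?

116

With rows in first-appearance order of warehouse, row 3 is warehouse=WH025. sku columns in first-appearance order: TT1, VK9, GB1, WW1; column 1 is TT1.
Long rows with warehouse=WH025, sku=TT1: min(154, 116, 789) = 116.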